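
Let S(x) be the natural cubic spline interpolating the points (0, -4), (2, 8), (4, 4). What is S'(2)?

2

With M_i denoting the second derivative at x_i, h_i = 2, 2, and Δ_i = (y_(i+1) − y_i)/h_i = 6, -2:
  2·M_0 + 8·M_1 + 2·M_2 = 6(Δ_1 - Δ_0) = -48
Natural end conditions: M_0 = M_2 = 0.
Forward elimination and back-substitution give M_0 = 0, M_1 = -6, M_2 = 0.
On [2, 4], S'(x) = b_1 + 2c_1·(x - 2) + 3d_1·(x - 2)² with b_1 = Δ_1 - h_1(2M_1 + M_2)/6 = 2, c_1 = M_1/2 = -3, d_1 = (M_2 - M_1)/(6h_1) = 1/2. So S'(2) = 2.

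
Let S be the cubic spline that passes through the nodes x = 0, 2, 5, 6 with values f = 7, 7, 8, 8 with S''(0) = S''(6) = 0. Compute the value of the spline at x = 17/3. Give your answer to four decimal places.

Put M_i = S'' at the i-th knot. Here h = (2, 3, 1) and Δ = (0, 1/3, 0), so the interior equations h_(i-1)·M_(i-1) + 2(h_(i-1)+h_i)·M_i + h_i·M_(i+1) = 6(Δ_i − Δ_(i-1)) read
  2·M_0 + 10·M_1 + 3·M_2 = 6(Δ_1 - Δ_0) = 2
  3·M_1 + 8·M_2 + 1·M_3 = 6(Δ_2 - Δ_1) = -2
Natural end conditions: M_0 = M_3 = 0.
Solving: M_0 = 0, M_1 = 22/71, M_2 = -26/71, M_3 = 0.
On [5, 6], S(x) = 8 + 26/213·(x - 5) - 13/71·(x - 5)² + 13/213·(x - 5)³.
With (x - 5) = 2/3: S(17/3) = 46112/5751.

8.0181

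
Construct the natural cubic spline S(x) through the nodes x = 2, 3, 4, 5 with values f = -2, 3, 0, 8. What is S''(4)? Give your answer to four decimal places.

20.8000

With m_i denoting the second derivative at x_i, h_i = 1, 1, 1, and Δ_i = (y_(i+1) − y_i)/h_i = 5, -3, 8:
  1·m_0 + 4·m_1 + 1·m_2 = 6(Δ_1 - Δ_0) = -48
  1·m_1 + 4·m_2 + 1·m_3 = 6(Δ_2 - Δ_1) = 66
Natural end conditions: m_0 = m_3 = 0.
Hence m_0 = 0, m_1 = -86/5, m_2 = 104/5, m_3 = 0.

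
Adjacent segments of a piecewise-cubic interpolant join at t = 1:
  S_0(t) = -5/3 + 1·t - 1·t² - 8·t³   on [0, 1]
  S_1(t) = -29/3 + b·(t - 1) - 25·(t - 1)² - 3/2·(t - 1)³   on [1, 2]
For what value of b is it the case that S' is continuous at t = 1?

-25

S_0'(t) = 1 - 2·t - 24·t², so S_0'(1) = -25. On the right, S_1'(1) = b, so b = -25.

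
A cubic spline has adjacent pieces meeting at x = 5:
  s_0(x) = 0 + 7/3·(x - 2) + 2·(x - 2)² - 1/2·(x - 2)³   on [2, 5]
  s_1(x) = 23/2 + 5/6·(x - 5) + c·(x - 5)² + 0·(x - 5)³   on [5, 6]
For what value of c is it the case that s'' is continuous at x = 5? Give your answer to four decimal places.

-2.5000

s_0''(x) = 4 - 3·(x - 2), so s_0''(5) = -5. On the right, s_1''(5) = 2c, so c = -5/2.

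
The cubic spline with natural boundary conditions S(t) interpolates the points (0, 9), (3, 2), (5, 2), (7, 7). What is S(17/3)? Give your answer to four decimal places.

Let m_i = S''(x_i). Step sizes h_i = 3, 2, 2; slopes of the chords Δ_i = (y_(i+1) - y_i)/h_i = -7/3, 0, 5/2.
  3·m_0 + 10·m_1 + 2·m_2 = 6(Δ_1 - Δ_0) = 14
  2·m_1 + 8·m_2 + 2·m_3 = 6(Δ_2 - Δ_1) = 15
Natural end conditions: m_0 = m_3 = 0.
Solving: m_0 = 0, m_1 = 41/38, m_2 = 61/38, m_3 = 0.
On [5, 7], S(t) = 2 + 163/114·(t - 5) + 61/76·(t - 5)² - 61/456·(t - 5)³.
With (t - 5) = 2/3: S(17/3) = 5033/1539.

3.2703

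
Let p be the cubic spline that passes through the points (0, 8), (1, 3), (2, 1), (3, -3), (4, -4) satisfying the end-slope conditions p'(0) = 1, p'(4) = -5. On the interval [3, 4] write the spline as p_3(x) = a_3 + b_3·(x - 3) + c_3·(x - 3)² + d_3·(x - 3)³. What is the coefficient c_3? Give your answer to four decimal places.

5.5714

Put M_i = p'' at the i-th knot. Here h = (1, 1, 1, 1) and Δ = (-5, -2, -4, -1), so the interior equations h_(i-1)·M_(i-1) + 2(h_(i-1)+h_i)·M_i + h_i·M_(i+1) = 6(Δ_i − Δ_(i-1)) read
  1·M_0 + 4·M_1 + 1·M_2 = 6(Δ_1 - Δ_0) = 18
  1·M_1 + 4·M_2 + 1·M_3 = 6(Δ_2 - Δ_1) = -12
  1·M_2 + 4·M_3 + 1·M_4 = 6(Δ_3 - Δ_2) = 18
Clamped end conditions give two more equations: 2h_0·M_0 + h_0·M_1 = 6(Δ_0 - p'(0)) = -36 and h_3·M_3 + 2h_3·M_4 = 6(p'(4) - Δ_3) = -24.
Solving: M_0 = -171/7, M_1 = 90/7, M_2 = -9, M_3 = 78/7, M_4 = -123/7.
On [3, 4], with p_3(x) = a_3 + b_3·(x - 3) + c_3·(x - 3)² + d_3·(x - 3)³: c_3 = M_3/2 = 39/7, d_3 = (M_4 - M_3)/(6h_3) = -67/14, b_3 = Δ_3 - h_3(2M_3 + M_4)/6 = -25/14.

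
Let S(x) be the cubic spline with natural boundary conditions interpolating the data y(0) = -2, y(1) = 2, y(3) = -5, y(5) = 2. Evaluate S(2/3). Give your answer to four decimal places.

With M_i denoting the second derivative at x_i, h_i = 1, 2, 2, and Δ_i = (y_(i+1) − y_i)/h_i = 4, -7/2, 7/2:
  1·M_0 + 6·M_1 + 2·M_2 = 6(Δ_1 - Δ_0) = -45
  2·M_1 + 8·M_2 + 2·M_3 = 6(Δ_2 - Δ_1) = 42
Natural end conditions: M_0 = M_3 = 0.
Hence M_0 = 0, M_1 = -111/11, M_2 = 171/22, M_3 = 0.
On [0, 1], S(x) = -2 + 125/22·x + 0·x² - 37/22·x³.
With x = 2/3: S(2/3) = 383/297.

1.2896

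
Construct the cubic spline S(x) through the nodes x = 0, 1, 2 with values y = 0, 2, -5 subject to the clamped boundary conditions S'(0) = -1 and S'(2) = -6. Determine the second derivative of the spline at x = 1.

-22

Put m_i = S'' at the i-th knot. Here h = (1, 1) and Δ = (2, -7), so the interior equations h_(i-1)·m_(i-1) + 2(h_(i-1)+h_i)·m_i + h_i·m_(i+1) = 6(Δ_i − Δ_(i-1)) read
  1·m_0 + 4·m_1 + 1·m_2 = 6(Δ_1 - Δ_0) = -54
Clamped end conditions give two more equations: 2h_0·m_0 + h_0·m_1 = 6(Δ_0 - S'(0)) = 18 and h_1·m_1 + 2h_1·m_2 = 6(S'(2) - Δ_1) = 6.
Hence m_0 = 20, m_1 = -22, m_2 = 14.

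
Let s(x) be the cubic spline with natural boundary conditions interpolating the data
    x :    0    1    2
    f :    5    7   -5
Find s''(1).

-21

Put σ_i = s'' at the i-th knot. Here h = (1, 1) and Δ = (2, -12), so the interior equations h_(i-1)·σ_(i-1) + 2(h_(i-1)+h_i)·σ_i + h_i·σ_(i+1) = 6(Δ_i − Δ_(i-1)) read
  1·σ_0 + 4·σ_1 + 1·σ_2 = 6(Δ_1 - Δ_0) = -84
Natural end conditions: σ_0 = σ_2 = 0.
Forward elimination and back-substitution give σ_0 = 0, σ_1 = -21, σ_2 = 0.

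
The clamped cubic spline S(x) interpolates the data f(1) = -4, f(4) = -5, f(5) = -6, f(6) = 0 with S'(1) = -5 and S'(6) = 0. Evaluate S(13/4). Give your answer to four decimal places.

-4.6013

Put M_i = S'' at the i-th knot. Here h = (3, 1, 1) and Δ = (-1/3, -1, 6), so the interior equations h_(i-1)·M_(i-1) + 2(h_(i-1)+h_i)·M_i + h_i·M_(i+1) = 6(Δ_i − Δ_(i-1)) read
  3·M_0 + 8·M_1 + 1·M_2 = 6(Δ_1 - Δ_0) = -4
  1·M_1 + 4·M_2 + 1·M_3 = 6(Δ_2 - Δ_1) = 42
Clamped end conditions give two more equations: 2h_0·M_0 + h_0·M_1 = 6(Δ_0 - S'(1)) = 28 and h_2·M_2 + 2h_2·M_3 = 6(S'(6) - Δ_2) = -36.
Hence M_0 = 652/87, M_1 = -164/29, M_2 = 544/29, M_3 = -794/29.
On [1, 4], S(x) = -4 - 5·(x - 1) + 326/87·(x - 1)² - 572/783·(x - 1)³.
With (x - 1) = 9/4: S(13/4) = -2135/464.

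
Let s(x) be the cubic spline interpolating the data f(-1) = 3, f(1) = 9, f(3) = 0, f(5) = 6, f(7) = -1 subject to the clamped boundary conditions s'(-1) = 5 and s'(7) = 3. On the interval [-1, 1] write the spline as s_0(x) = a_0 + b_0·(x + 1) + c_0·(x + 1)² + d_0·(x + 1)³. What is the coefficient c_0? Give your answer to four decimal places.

Let m_i = s''(x_i). Step sizes h_i = 2, 2, 2, 2; slopes of the chords Δ_i = (y_(i+1) - y_i)/h_i = 3, -9/2, 3, -7/2.
  2·m_0 + 8·m_1 + 2·m_2 = 6(Δ_1 - Δ_0) = -45
  2·m_1 + 8·m_2 + 2·m_3 = 6(Δ_2 - Δ_1) = 45
  2·m_2 + 8·m_3 + 2·m_4 = 6(Δ_3 - Δ_2) = -39
Clamped end conditions give two more equations: 2h_0·m_0 + h_0·m_1 = 6(Δ_0 - s'(-1)) = -12 and h_3·m_3 + 2h_3·m_4 = 6(s'(7) - Δ_3) = 39.
Solving the tridiagonal system: m_0 = 73/56, m_1 = -241/28, m_2 = 85/8, m_3 = -319/28, m_4 = 865/56.
On [-1, 1], with s_0(x) = a_0 + b_0·(x + 1) + c_0·(x + 1)² + d_0·(x + 1)³: c_0 = m_0/2 = 73/112, d_0 = (m_1 - m_0)/(6h_0) = -185/224, b_0 = Δ_0 - h_0(2m_0 + m_1)/6 = 5.

0.6518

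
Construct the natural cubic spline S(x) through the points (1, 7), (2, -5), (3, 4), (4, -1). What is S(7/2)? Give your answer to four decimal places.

3.4250

Put σ_i = S'' at the i-th knot. Here h = (1, 1, 1) and Δ = (-12, 9, -5), so the interior equations h_(i-1)·σ_(i-1) + 2(h_(i-1)+h_i)·σ_i + h_i·σ_(i+1) = 6(Δ_i − Δ_(i-1)) read
  1·σ_0 + 4·σ_1 + 1·σ_2 = 6(Δ_1 - Δ_0) = 126
  1·σ_1 + 4·σ_2 + 1·σ_3 = 6(Δ_2 - Δ_1) = -84
Natural end conditions: σ_0 = σ_3 = 0.
Solving the tridiagonal system: σ_0 = 0, σ_1 = 196/5, σ_2 = -154/5, σ_3 = 0.
On [3, 4], S(x) = 4 + 79/15·(x - 3) - 77/5·(x - 3)² + 77/15·(x - 3)³.
With (x - 3) = 1/2: S(7/2) = 137/40.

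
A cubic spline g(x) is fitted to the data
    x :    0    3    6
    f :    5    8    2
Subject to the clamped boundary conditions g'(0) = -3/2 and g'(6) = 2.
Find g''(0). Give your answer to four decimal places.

Put σ_i = g'' at the i-th knot. Here h = (3, 3) and Δ = (1, -2), so the interior equations h_(i-1)·σ_(i-1) + 2(h_(i-1)+h_i)·σ_i + h_i·σ_(i+1) = 6(Δ_i − Δ_(i-1)) read
  3·σ_0 + 12·σ_1 + 3·σ_2 = 6(Δ_1 - Δ_0) = -18
Clamped end conditions give two more equations: 2h_0·σ_0 + h_0·σ_1 = 6(Δ_0 - g'(0)) = 15 and h_1·σ_1 + 2h_1·σ_2 = 6(g'(6) - Δ_1) = 24.
Solving the tridiagonal system: σ_0 = 55/12, σ_1 = -25/6, σ_2 = 73/12.

4.5833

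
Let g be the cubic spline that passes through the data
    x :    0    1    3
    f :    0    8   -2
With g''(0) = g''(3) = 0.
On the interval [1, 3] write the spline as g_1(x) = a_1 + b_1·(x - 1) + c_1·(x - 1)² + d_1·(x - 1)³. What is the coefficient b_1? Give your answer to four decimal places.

3.6667

With M_i denoting the second derivative at x_i, h_i = 1, 2, and Δ_i = (y_(i+1) − y_i)/h_i = 8, -5:
  1·M_0 + 6·M_1 + 2·M_2 = 6(Δ_1 - Δ_0) = -78
Natural end conditions: M_0 = M_2 = 0.
Hence M_0 = 0, M_1 = -13, M_2 = 0.
On [1, 3], with g_1(x) = a_1 + b_1·(x - 1) + c_1·(x - 1)² + d_1·(x - 1)³: c_1 = M_1/2 = -13/2, d_1 = (M_2 - M_1)/(6h_1) = 13/12, b_1 = Δ_1 - h_1(2M_1 + M_2)/6 = 11/3.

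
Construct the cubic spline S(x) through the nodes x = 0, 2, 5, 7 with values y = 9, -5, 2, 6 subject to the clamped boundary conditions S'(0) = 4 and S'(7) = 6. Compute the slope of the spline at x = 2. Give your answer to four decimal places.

-6.6458

With M_i denoting the second derivative at x_i, h_i = 2, 3, 2, and Δ_i = (y_(i+1) − y_i)/h_i = -7, 7/3, 2:
  2·M_0 + 10·M_1 + 3·M_2 = 6(Δ_1 - Δ_0) = 56
  3·M_1 + 10·M_2 + 2·M_3 = 6(Δ_2 - Δ_1) = -2
Clamped end conditions give two more equations: 2h_0·M_0 + h_0·M_1 = 6(Δ_0 - S'(0)) = -66 and h_2·M_2 + 2h_2·M_3 = 6(S'(7) - Δ_2) = 24.
Hence M_0 = -1073/48, M_1 = 281/24, M_2 = -131/24, M_3 = 419/48.
On [2, 5], S'(x) = b_1 + 2c_1·(x - 2) + 3d_1·(x - 2)² with b_1 = Δ_1 - h_1(2M_1 + M_2)/6 = -319/48, c_1 = M_1/2 = 281/48, d_1 = (M_2 - M_1)/(6h_1) = -103/108. So S'(2) = -319/48.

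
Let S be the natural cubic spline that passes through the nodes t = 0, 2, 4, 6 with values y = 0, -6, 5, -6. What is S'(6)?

Write σ_i for S''(x_i). With h_i = 2, 2, 2 and divided differences Δ_i = -3, 11/2, -11/2, the continuity of S' gives the tridiagonal system
  2·σ_0 + 8·σ_1 + 2·σ_2 = 6(Δ_1 - Δ_0) = 51
  2·σ_1 + 8·σ_2 + 2·σ_3 = 6(Δ_2 - Δ_1) = -66
Natural end conditions: σ_0 = σ_3 = 0.
Forward elimination and back-substitution give σ_0 = 0, σ_1 = 9, σ_2 = -21/2, σ_3 = 0.
On [4, 6], S'(t) = b_2 + 2c_2·(t - 4) + 3d_2·(t - 4)² with b_2 = Δ_2 - h_2(2σ_2 + σ_3)/6 = 3/2, c_2 = σ_2/2 = -21/4, d_2 = (σ_3 - σ_2)/(6h_2) = 7/8. So S'(6) = -9.

-9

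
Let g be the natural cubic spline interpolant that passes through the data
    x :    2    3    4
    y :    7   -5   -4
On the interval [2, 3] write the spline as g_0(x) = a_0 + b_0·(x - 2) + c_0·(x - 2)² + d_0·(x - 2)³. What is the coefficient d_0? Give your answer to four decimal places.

3.2500

Let M_i = g''(x_i). Step sizes h_i = 1, 1; slopes of the chords Δ_i = (y_(i+1) - y_i)/h_i = -12, 1.
  1·M_0 + 4·M_1 + 1·M_2 = 6(Δ_1 - Δ_0) = 78
Natural end conditions: M_0 = M_2 = 0.
Hence M_0 = 0, M_1 = 39/2, M_2 = 0.
On [2, 3], with g_0(x) = a_0 + b_0·(x - 2) + c_0·(x - 2)² + d_0·(x - 2)³: c_0 = M_0/2 = 0, d_0 = (M_1 - M_0)/(6h_0) = 13/4, b_0 = Δ_0 - h_0(2M_0 + M_1)/6 = -61/4.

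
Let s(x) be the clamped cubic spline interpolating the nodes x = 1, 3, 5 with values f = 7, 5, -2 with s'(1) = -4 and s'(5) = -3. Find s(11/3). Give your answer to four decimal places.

3.1481

With M_i denoting the second derivative at x_i, h_i = 2, 2, and Δ_i = (y_(i+1) − y_i)/h_i = -1, -7/2:
  2·M_0 + 8·M_1 + 2·M_2 = 6(Δ_1 - Δ_0) = -15
Clamped end conditions give two more equations: 2h_0·M_0 + h_0·M_1 = 6(Δ_0 - s'(1)) = 18 and h_1·M_1 + 2h_1·M_2 = 6(s'(5) - Δ_1) = 3.
Hence M_0 = 53/8, M_1 = -17/4, M_2 = 23/8.
On [3, 5], s(x) = 5 - 13/8·(x - 3) - 17/8·(x - 3)² + 19/32·(x - 3)³.
With (x - 3) = 2/3: s(11/3) = 85/27.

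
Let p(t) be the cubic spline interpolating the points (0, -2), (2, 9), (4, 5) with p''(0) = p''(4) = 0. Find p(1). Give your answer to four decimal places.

Write M_i for p''(x_i). With h_i = 2, 2 and divided differences Δ_i = 11/2, -2, the continuity of p' gives the tridiagonal system
  2·M_0 + 8·M_1 + 2·M_2 = 6(Δ_1 - Δ_0) = -45
Natural end conditions: M_0 = M_2 = 0.
Solving: M_0 = 0, M_1 = -45/8, M_2 = 0.
On [0, 2], p(t) = -2 + 59/8·t + 0·t² - 15/32·t³.
With t = 1: p(1) = 157/32.

4.9063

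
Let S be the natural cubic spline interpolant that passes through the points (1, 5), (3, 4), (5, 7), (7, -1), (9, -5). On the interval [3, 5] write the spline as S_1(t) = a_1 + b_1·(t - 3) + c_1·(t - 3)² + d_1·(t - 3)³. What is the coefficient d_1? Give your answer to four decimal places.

-0.7054

Write m_i for S''(x_i). With h_i = 2, 2, 2, 2 and divided differences Δ_i = -1/2, 3/2, -4, -2, the continuity of S' gives the tridiagonal system
  2·m_0 + 8·m_1 + 2·m_2 = 6(Δ_1 - Δ_0) = 12
  2·m_1 + 8·m_2 + 2·m_3 = 6(Δ_2 - Δ_1) = -33
  2·m_2 + 8·m_3 + 2·m_4 = 6(Δ_3 - Δ_2) = 12
Natural end conditions: m_0 = m_4 = 0.
Hence m_0 = 0, m_1 = 81/28, m_2 = -39/7, m_3 = 81/28, m_4 = 0.
On [3, 5], with S_1(t) = a_1 + b_1·(t - 3) + c_1·(t - 3)² + d_1·(t - 3)³: c_1 = m_1/2 = 81/56, d_1 = (m_2 - m_1)/(6h_1) = -79/112, b_1 = Δ_1 - h_1(2m_1 + m_2)/6 = 10/7.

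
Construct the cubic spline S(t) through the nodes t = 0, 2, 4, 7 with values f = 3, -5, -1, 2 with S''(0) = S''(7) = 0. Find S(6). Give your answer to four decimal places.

Let σ_i = S''(x_i). Step sizes h_i = 2, 2, 3; slopes of the chords Δ_i = (y_(i+1) - y_i)/h_i = -4, 2, 1.
  2·σ_0 + 8·σ_1 + 2·σ_2 = 6(Δ_1 - Δ_0) = 36
  2·σ_1 + 10·σ_2 + 3·σ_3 = 6(Δ_2 - Δ_1) = -6
Natural end conditions: σ_0 = σ_3 = 0.
Solving the tridiagonal system: σ_0 = 0, σ_1 = 93/19, σ_2 = -30/19, σ_3 = 0.
On [4, 7], S(t) = -1 + 49/19·(t - 4) - 15/19·(t - 4)² + 5/57·(t - 4)³.
With (t - 4) = 2: S(6) = 97/57.

1.7018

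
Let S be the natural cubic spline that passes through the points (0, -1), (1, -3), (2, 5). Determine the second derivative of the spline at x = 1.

With M_i denoting the second derivative at x_i, h_i = 1, 1, and Δ_i = (y_(i+1) − y_i)/h_i = -2, 8:
  1·M_0 + 4·M_1 + 1·M_2 = 6(Δ_1 - Δ_0) = 60
Natural end conditions: M_0 = M_2 = 0.
Solving the tridiagonal system: M_0 = 0, M_1 = 15, M_2 = 0.

15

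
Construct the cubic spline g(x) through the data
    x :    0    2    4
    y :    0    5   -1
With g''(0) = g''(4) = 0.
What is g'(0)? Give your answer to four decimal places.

3.8750

Let M_i = g''(x_i). Step sizes h_i = 2, 2; slopes of the chords Δ_i = (y_(i+1) - y_i)/h_i = 5/2, -3.
  2·M_0 + 8·M_1 + 2·M_2 = 6(Δ_1 - Δ_0) = -33
Natural end conditions: M_0 = M_2 = 0.
Solving: M_0 = 0, M_1 = -33/8, M_2 = 0.
On [0, 2], g'(x) = b_0 + 2c_0·x + 3d_0·x² with b_0 = Δ_0 - h_0(2M_0 + M_1)/6 = 31/8, c_0 = M_0/2 = 0, d_0 = (M_1 - M_0)/(6h_0) = -11/32. So g'(0) = 31/8.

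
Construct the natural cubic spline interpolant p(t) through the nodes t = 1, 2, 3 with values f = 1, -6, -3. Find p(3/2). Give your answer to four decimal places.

-3.4375

With M_i denoting the second derivative at x_i, h_i = 1, 1, and Δ_i = (y_(i+1) − y_i)/h_i = -7, 3:
  1·M_0 + 4·M_1 + 1·M_2 = 6(Δ_1 - Δ_0) = 60
Natural end conditions: M_0 = M_2 = 0.
Hence M_0 = 0, M_1 = 15, M_2 = 0.
On [1, 2], p(t) = 1 - 19/2·(t - 1) + 0·(t - 1)² + 5/2·(t - 1)³.
With (t - 1) = 1/2: p(3/2) = -55/16.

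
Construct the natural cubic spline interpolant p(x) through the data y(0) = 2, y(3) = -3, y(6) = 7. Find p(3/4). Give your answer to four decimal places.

Put σ_i = p'' at the i-th knot. Here h = (3, 3) and Δ = (-5/3, 10/3), so the interior equations h_(i-1)·σ_(i-1) + 2(h_(i-1)+h_i)·σ_i + h_i·σ_(i+1) = 6(Δ_i − Δ_(i-1)) read
  3·σ_0 + 12·σ_1 + 3·σ_2 = 6(Δ_1 - Δ_0) = 30
Natural end conditions: σ_0 = σ_2 = 0.
Solving: σ_0 = 0, σ_1 = 5/2, σ_2 = 0.
On [0, 3], p(x) = 2 - 35/12·x + 0·x² + 5/36·x³.
With x = 3/4: p(3/4) = -33/256.

-0.1289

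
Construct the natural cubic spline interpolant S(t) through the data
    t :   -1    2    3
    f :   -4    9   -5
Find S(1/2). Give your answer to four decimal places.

Let M_i = S''(x_i). Step sizes h_i = 3, 1; slopes of the chords Δ_i = (y_(i+1) - y_i)/h_i = 13/3, -14.
  3·M_0 + 8·M_1 + 1·M_2 = 6(Δ_1 - Δ_0) = -110
Natural end conditions: M_0 = M_2 = 0.
Solving the tridiagonal system: M_0 = 0, M_1 = -55/4, M_2 = 0.
On [-1, 2], S(t) = -4 + 269/24·(t + 1) + 0·(t + 1)² - 55/72·(t + 1)³.
With (t + 1) = 3/2: S(1/2) = 655/64.

10.2344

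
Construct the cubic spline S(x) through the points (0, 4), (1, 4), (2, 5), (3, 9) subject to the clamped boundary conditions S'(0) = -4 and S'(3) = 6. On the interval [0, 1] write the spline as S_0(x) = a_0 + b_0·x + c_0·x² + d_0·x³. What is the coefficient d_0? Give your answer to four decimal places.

-2.7333

With M_i denoting the second derivative at x_i, h_i = 1, 1, 1, and Δ_i = (y_(i+1) − y_i)/h_i = 0, 1, 4:
  1·M_0 + 4·M_1 + 1·M_2 = 6(Δ_1 - Δ_0) = 6
  1·M_1 + 4·M_2 + 1·M_3 = 6(Δ_2 - Δ_1) = 18
Clamped end conditions give two more equations: 2h_0·M_0 + h_0·M_1 = 6(Δ_0 - S'(0)) = 24 and h_2·M_2 + 2h_2·M_3 = 6(S'(3) - Δ_2) = 12.
Hence M_0 = 202/15, M_1 = -44/15, M_2 = 64/15, M_3 = 58/15.
On [0, 1], with S_0(x) = a_0 + b_0·x + c_0·x² + d_0·x³: c_0 = M_0/2 = 101/15, d_0 = (M_1 - M_0)/(6h_0) = -41/15, b_0 = Δ_0 - h_0(2M_0 + M_1)/6 = -4.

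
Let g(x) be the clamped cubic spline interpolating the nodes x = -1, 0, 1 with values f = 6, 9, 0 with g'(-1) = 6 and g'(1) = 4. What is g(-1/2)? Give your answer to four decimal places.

9.1250

With M_i denoting the second derivative at x_i, h_i = 1, 1, and Δ_i = (y_(i+1) − y_i)/h_i = 3, -9:
  1·M_0 + 4·M_1 + 1·M_2 = 6(Δ_1 - Δ_0) = -72
Clamped end conditions give two more equations: 2h_0·M_0 + h_0·M_1 = 6(Δ_0 - g'(-1)) = -18 and h_1·M_1 + 2h_1·M_2 = 6(g'(1) - Δ_1) = 78.
Hence M_0 = 8, M_1 = -34, M_2 = 56.
On [-1, 0], g(x) = 6 + 6·(x + 1) + 4·(x + 1)² - 7·(x + 1)³.
With (x + 1) = 1/2: g(-1/2) = 73/8.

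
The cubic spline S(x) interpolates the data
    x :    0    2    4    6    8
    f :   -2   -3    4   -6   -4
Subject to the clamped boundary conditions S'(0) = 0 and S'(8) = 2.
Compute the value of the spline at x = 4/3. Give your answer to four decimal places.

With M_i denoting the second derivative at x_i, h_i = 2, 2, 2, 2, and Δ_i = (y_(i+1) − y_i)/h_i = -1/2, 7/2, -5, 1:
  2·M_0 + 8·M_1 + 2·M_2 = 6(Δ_1 - Δ_0) = 24
  2·M_1 + 8·M_2 + 2·M_3 = 6(Δ_2 - Δ_1) = -51
  2·M_2 + 8·M_3 + 2·M_4 = 6(Δ_3 - Δ_2) = 36
Clamped end conditions give two more equations: 2h_0·M_0 + h_0·M_1 = 6(Δ_0 - S'(0)) = -3 and h_3·M_3 + 2h_3·M_4 = 6(S'(8) - Δ_3) = 6.
Solving: M_0 = -223/56, M_1 = 181/28, M_2 = -79/8, M_3 = 211/28, M_4 = -127/56.
On [0, 2], S(x) = -2 + 0·x - 223/112·x² + 195/224·x³.
With x = 4/3: S(4/3) = -73/21.

-3.4762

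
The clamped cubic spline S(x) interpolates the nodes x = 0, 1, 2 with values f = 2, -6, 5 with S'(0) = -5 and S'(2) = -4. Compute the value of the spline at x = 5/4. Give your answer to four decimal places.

With M_i denoting the second derivative at x_i, h_i = 1, 1, and Δ_i = (y_(i+1) − y_i)/h_i = -8, 11:
  1·M_0 + 4·M_1 + 1·M_2 = 6(Δ_1 - Δ_0) = 114
Clamped end conditions give two more equations: 2h_0·M_0 + h_0·M_1 = 6(Δ_0 - S'(0)) = -18 and h_1·M_1 + 2h_1·M_2 = 6(S'(2) - Δ_1) = -90.
Solving the tridiagonal system: M_0 = -37, M_1 = 56, M_2 = -73.
On [1, 2], S(x) = -6 + 9/2·(x - 1) + 28·(x - 1)² - 43/2·(x - 1)³.
With (x - 1) = 1/4: S(5/4) = -443/128.

-3.4609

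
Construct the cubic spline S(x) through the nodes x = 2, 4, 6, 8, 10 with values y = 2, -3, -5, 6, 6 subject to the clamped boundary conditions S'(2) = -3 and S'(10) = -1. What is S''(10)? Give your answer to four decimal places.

1.5893

With m_i denoting the second derivative at x_i, h_i = 2, 2, 2, 2, and Δ_i = (y_(i+1) − y_i)/h_i = -5/2, -1, 11/2, 0:
  2·m_0 + 8·m_1 + 2·m_2 = 6(Δ_1 - Δ_0) = 9
  2·m_1 + 8·m_2 + 2·m_3 = 6(Δ_2 - Δ_1) = 39
  2·m_2 + 8·m_3 + 2·m_4 = 6(Δ_3 - Δ_2) = -33
Clamped end conditions give two more equations: 2h_0·m_0 + h_0·m_1 = 6(Δ_0 - S'(2)) = 3 and h_3·m_3 + 2h_3·m_4 = 6(S'(10) - Δ_3) = -6.
Forward elimination and back-substitution give m_0 = 65/56, m_1 = -23/28, m_2 = 53/8, m_3 = -173/28, m_4 = 89/56.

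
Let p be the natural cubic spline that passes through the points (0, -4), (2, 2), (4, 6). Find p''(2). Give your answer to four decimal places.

Write m_i for p''(x_i). With h_i = 2, 2 and divided differences Δ_i = 3, 2, the continuity of p' gives the tridiagonal system
  2·m_0 + 8·m_1 + 2·m_2 = 6(Δ_1 - Δ_0) = -6
Natural end conditions: m_0 = m_2 = 0.
Forward elimination and back-substitution give m_0 = 0, m_1 = -3/4, m_2 = 0.

-0.7500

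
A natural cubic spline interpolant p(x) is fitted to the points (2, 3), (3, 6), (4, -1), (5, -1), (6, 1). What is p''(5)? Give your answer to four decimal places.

-0.8571

Put M_i = p'' at the i-th knot. Here h = (1, 1, 1, 1) and Δ = (3, -7, 0, 2), so the interior equations h_(i-1)·M_(i-1) + 2(h_(i-1)+h_i)·M_i + h_i·M_(i+1) = 6(Δ_i − Δ_(i-1)) read
  1·M_0 + 4·M_1 + 1·M_2 = 6(Δ_1 - Δ_0) = -60
  1·M_1 + 4·M_2 + 1·M_3 = 6(Δ_2 - Δ_1) = 42
  1·M_2 + 4·M_3 + 1·M_4 = 6(Δ_3 - Δ_2) = 12
Natural end conditions: M_0 = M_4 = 0.
Forward elimination and back-substitution give M_0 = 0, M_1 = -132/7, M_2 = 108/7, M_3 = -6/7, M_4 = 0.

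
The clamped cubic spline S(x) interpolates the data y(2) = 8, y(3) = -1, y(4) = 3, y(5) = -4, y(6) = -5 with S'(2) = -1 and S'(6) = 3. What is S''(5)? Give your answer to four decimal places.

Let M_i = S''(x_i). Step sizes h_i = 1, 1, 1, 1; slopes of the chords Δ_i = (y_(i+1) - y_i)/h_i = -9, 4, -7, -1.
  1·M_0 + 4·M_1 + 1·M_2 = 6(Δ_1 - Δ_0) = 78
  1·M_1 + 4·M_2 + 1·M_3 = 6(Δ_2 - Δ_1) = -66
  1·M_2 + 4·M_3 + 1·M_4 = 6(Δ_3 - Δ_2) = 36
Clamped end conditions give two more equations: 2h_0·M_0 + h_0·M_1 = 6(Δ_0 - S'(2)) = -48 and h_3·M_3 + 2h_3·M_4 = 6(S'(6) - Δ_3) = 24.
Hence M_0 = -1199/28, M_1 = 527/14, M_2 = -119/4, M_3 = 215/14, M_4 = 121/28.

15.3571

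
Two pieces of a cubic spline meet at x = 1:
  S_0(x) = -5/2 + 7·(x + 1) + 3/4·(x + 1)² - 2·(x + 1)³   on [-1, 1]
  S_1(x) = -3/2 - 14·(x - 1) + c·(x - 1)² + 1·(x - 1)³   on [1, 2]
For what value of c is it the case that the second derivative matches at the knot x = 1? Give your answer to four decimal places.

-11.2500

S_0''(x) = 3/2 - 12·(x + 1), so S_0''(1) = -45/2. On the right, S_1''(1) = 2c, so c = -45/4.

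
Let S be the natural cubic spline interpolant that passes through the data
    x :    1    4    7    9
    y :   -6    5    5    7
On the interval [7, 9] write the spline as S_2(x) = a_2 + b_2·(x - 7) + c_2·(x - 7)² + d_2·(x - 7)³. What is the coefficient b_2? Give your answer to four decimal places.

0.1712

With σ_i denoting the second derivative at x_i, h_i = 3, 3, 2, and Δ_i = (y_(i+1) − y_i)/h_i = 11/3, 0, 1:
  3·σ_0 + 12·σ_1 + 3·σ_2 = 6(Δ_1 - Δ_0) = -22
  3·σ_1 + 10·σ_2 + 2·σ_3 = 6(Δ_2 - Δ_1) = 6
Natural end conditions: σ_0 = σ_3 = 0.
Solving: σ_0 = 0, σ_1 = -238/111, σ_2 = 46/37, σ_3 = 0.
On [7, 9], with S_2(x) = a_2 + b_2·(x - 7) + c_2·(x - 7)² + d_2·(x - 7)³: c_2 = σ_2/2 = 23/37, d_2 = (σ_3 - σ_2)/(6h_2) = -23/222, b_2 = Δ_2 - h_2(2σ_2 + σ_3)/6 = 19/111.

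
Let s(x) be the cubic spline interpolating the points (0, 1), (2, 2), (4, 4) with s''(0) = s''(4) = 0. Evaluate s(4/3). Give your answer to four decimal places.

Write M_i for s''(x_i). With h_i = 2, 2 and divided differences Δ_i = 1/2, 1, the continuity of s' gives the tridiagonal system
  2·M_0 + 8·M_1 + 2·M_2 = 6(Δ_1 - Δ_0) = 3
Natural end conditions: M_0 = M_2 = 0.
Solving the tridiagonal system: M_0 = 0, M_1 = 3/8, M_2 = 0.
On [0, 2], s(x) = 1 + 3/8·x + 0·x² + 1/32·x³.
With x = 4/3: s(4/3) = 85/54.

1.5741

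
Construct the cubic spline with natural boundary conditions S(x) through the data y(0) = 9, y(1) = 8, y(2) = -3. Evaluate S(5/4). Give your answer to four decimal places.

6.0703

Put σ_i = S'' at the i-th knot. Here h = (1, 1) and Δ = (-1, -11), so the interior equations h_(i-1)·σ_(i-1) + 2(h_(i-1)+h_i)·σ_i + h_i·σ_(i+1) = 6(Δ_i − Δ_(i-1)) read
  1·σ_0 + 4·σ_1 + 1·σ_2 = 6(Δ_1 - Δ_0) = -60
Natural end conditions: σ_0 = σ_2 = 0.
Solving the tridiagonal system: σ_0 = 0, σ_1 = -15, σ_2 = 0.
On [1, 2], S(x) = 8 - 6·(x - 1) - 15/2·(x - 1)² + 5/2·(x - 1)³.
With (x - 1) = 1/4: S(5/4) = 777/128.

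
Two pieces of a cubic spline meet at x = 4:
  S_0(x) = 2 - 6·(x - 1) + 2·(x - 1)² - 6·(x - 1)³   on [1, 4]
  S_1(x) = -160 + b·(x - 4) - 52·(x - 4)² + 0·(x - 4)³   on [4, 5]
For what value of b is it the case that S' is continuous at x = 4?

S_0'(x) = -6 + 4·(x - 1) - 18·(x - 1)², so S_0'(4) = -156. On the right, S_1'(4) = b, so b = -156.

-156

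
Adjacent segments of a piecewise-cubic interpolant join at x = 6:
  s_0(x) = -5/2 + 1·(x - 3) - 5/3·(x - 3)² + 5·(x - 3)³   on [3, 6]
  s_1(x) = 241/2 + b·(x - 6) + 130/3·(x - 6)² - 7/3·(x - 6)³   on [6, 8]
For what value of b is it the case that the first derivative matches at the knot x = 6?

126

s_0'(x) = 1 - 10/3·(x - 3) + 15·(x - 3)², so s_0'(6) = 126. On the right, s_1'(6) = b, so b = 126.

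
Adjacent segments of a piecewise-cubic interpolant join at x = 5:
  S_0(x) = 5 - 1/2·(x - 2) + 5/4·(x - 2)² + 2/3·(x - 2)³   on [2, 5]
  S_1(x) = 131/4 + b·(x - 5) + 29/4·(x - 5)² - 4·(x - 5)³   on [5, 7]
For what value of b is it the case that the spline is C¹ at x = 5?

S_0'(x) = -1/2 + 5/2·(x - 2) + 2·(x - 2)², so S_0'(5) = 25. On the right, S_1'(5) = b, so b = 25.

25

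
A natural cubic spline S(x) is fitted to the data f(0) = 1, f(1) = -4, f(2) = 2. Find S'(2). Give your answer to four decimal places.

8.7500

Write M_i for S''(x_i). With h_i = 1, 1 and divided differences Δ_i = -5, 6, the continuity of S' gives the tridiagonal system
  1·M_0 + 4·M_1 + 1·M_2 = 6(Δ_1 - Δ_0) = 66
Natural end conditions: M_0 = M_2 = 0.
Forward elimination and back-substitution give M_0 = 0, M_1 = 33/2, M_2 = 0.
On [1, 2], S'(x) = b_1 + 2c_1·(x - 1) + 3d_1·(x - 1)² with b_1 = Δ_1 - h_1(2M_1 + M_2)/6 = 1/2, c_1 = M_1/2 = 33/4, d_1 = (M_2 - M_1)/(6h_1) = -11/4. So S'(2) = 35/4.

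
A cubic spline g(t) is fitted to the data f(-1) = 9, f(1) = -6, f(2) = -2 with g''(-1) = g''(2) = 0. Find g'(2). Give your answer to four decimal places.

Let m_i = g''(x_i). Step sizes h_i = 2, 1; slopes of the chords Δ_i = (y_(i+1) - y_i)/h_i = -15/2, 4.
  2·m_0 + 6·m_1 + 1·m_2 = 6(Δ_1 - Δ_0) = 69
Natural end conditions: m_0 = m_2 = 0.
Solving: m_0 = 0, m_1 = 23/2, m_2 = 0.
On [1, 2], g'(t) = b_1 + 2c_1·(t - 1) + 3d_1·(t - 1)² with b_1 = Δ_1 - h_1(2m_1 + m_2)/6 = 1/6, c_1 = m_1/2 = 23/4, d_1 = (m_2 - m_1)/(6h_1) = -23/12. So g'(2) = 71/12.

5.9167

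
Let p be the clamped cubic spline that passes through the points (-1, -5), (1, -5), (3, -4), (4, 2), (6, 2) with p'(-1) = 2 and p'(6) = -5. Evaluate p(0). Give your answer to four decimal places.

-4.1742

Put M_i = p'' at the i-th knot. Here h = (2, 2, 1, 2) and Δ = (0, 1/2, 6, 0), so the interior equations h_(i-1)·M_(i-1) + 2(h_(i-1)+h_i)·M_i + h_i·M_(i+1) = 6(Δ_i − Δ_(i-1)) read
  2·M_0 + 8·M_1 + 2·M_2 = 6(Δ_1 - Δ_0) = 3
  2·M_1 + 6·M_2 + 1·M_3 = 6(Δ_2 - Δ_1) = 33
  1·M_2 + 6·M_3 + 2·M_4 = 6(Δ_3 - Δ_2) = -36
Clamped end conditions give two more equations: 2h_0·M_0 + h_0·M_1 = 6(Δ_0 - p'(-1)) = -12 and h_3·M_3 + 2h_3·M_4 = 6(p'(6) - Δ_3) = -30.
Solving: M_0 = -329/122, M_1 = -37/61, M_2 = 404/61, M_3 = -337/61, M_4 = -289/61.
On [-1, 1], p(t) = -5 + 2·(t + 1) - 329/244·(t + 1)² + 85/488·(t + 1)³.
With (t + 1) = 1: p(0) = -2037/488.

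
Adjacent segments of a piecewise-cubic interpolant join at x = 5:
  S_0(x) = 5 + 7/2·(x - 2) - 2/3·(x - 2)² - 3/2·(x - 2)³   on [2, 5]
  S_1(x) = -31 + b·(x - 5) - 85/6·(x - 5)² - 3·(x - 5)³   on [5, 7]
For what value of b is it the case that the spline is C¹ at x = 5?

-41

S_0'(x) = 7/2 - 4/3·(x - 2) - 9/2·(x - 2)², so S_0'(5) = -41. On the right, S_1'(5) = b, so b = -41.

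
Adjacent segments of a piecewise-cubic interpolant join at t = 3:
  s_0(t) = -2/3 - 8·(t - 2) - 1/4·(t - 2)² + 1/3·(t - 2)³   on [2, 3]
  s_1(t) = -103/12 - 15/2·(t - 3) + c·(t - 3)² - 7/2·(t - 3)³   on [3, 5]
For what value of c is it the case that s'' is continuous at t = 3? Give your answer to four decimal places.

s_0''(t) = -1/2 + 2·(t - 2), so s_0''(3) = 3/2. On the right, s_1''(3) = 2c, so c = 3/4.

0.7500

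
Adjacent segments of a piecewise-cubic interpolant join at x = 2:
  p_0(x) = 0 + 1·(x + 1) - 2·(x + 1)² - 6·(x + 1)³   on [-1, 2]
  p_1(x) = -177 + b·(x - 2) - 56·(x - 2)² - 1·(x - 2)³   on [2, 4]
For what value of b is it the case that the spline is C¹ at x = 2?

-173

p_0'(x) = 1 - 4·(x + 1) - 18·(x + 1)², so p_0'(2) = -173. On the right, p_1'(2) = b, so b = -173.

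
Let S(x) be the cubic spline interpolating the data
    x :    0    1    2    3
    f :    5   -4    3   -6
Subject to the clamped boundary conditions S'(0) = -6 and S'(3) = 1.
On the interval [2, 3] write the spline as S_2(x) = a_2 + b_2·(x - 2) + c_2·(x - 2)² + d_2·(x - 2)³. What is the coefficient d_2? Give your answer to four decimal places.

Put M_i = S'' at the i-th knot. Here h = (1, 1, 1) and Δ = (-9, 7, -9), so the interior equations h_(i-1)·M_(i-1) + 2(h_(i-1)+h_i)·M_i + h_i·M_(i+1) = 6(Δ_i − Δ_(i-1)) read
  1·M_0 + 4·M_1 + 1·M_2 = 6(Δ_1 - Δ_0) = 96
  1·M_1 + 4·M_2 + 1·M_3 = 6(Δ_2 - Δ_1) = -96
Clamped end conditions give two more equations: 2h_0·M_0 + h_0·M_1 = 6(Δ_0 - S'(0)) = -18 and h_2·M_2 + 2h_2·M_3 = 6(S'(3) - Δ_2) = 60.
Forward elimination and back-substitution give M_0 = -464/15, M_1 = 658/15, M_2 = -728/15, M_3 = 814/15.
On [2, 3], with S_2(x) = a_2 + b_2·(x - 2) + c_2·(x - 2)² + d_2·(x - 2)³: c_2 = M_2/2 = -364/15, d_2 = (M_3 - M_2)/(6h_2) = 257/15, b_2 = Δ_2 - h_2(2M_2 + M_3)/6 = -28/15.

17.1333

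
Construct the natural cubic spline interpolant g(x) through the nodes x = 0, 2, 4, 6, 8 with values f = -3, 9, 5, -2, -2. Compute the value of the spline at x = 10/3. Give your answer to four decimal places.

With σ_i denoting the second derivative at x_i, h_i = 2, 2, 2, 2, and Δ_i = (y_(i+1) − y_i)/h_i = 6, -2, -7/2, 0:
  2·σ_0 + 8·σ_1 + 2·σ_2 = 6(Δ_1 - Δ_0) = -48
  2·σ_1 + 8·σ_2 + 2·σ_3 = 6(Δ_2 - Δ_1) = -9
  2·σ_2 + 8·σ_3 + 2·σ_4 = 6(Δ_3 - Δ_2) = 21
Natural end conditions: σ_0 = σ_4 = 0.
Forward elimination and back-substitution give σ_0 = 0, σ_1 = -663/112, σ_2 = -9/28, σ_3 = 303/112, σ_4 = 0.
On [2, 4], g(x) = 9 + 115/56·(x - 2) - 663/224·(x - 2)² + 209/448·(x - 2)³.
With (x - 2) = 4/3: g(10/3) = 1433/189.

7.5820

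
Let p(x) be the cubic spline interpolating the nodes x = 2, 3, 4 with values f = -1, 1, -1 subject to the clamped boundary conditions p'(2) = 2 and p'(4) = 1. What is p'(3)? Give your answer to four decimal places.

With M_i denoting the second derivative at x_i, h_i = 1, 1, and Δ_i = (y_(i+1) − y_i)/h_i = 2, -2:
  1·M_0 + 4·M_1 + 1·M_2 = 6(Δ_1 - Δ_0) = -24
Clamped end conditions give two more equations: 2h_0·M_0 + h_0·M_1 = 6(Δ_0 - p'(2)) = 0 and h_1·M_1 + 2h_1·M_2 = 6(p'(4) - Δ_1) = 18.
Solving: M_0 = 11/2, M_1 = -11, M_2 = 29/2.
On [3, 4], p'(x) = b_1 + 2c_1·(x - 3) + 3d_1·(x - 3)² with b_1 = Δ_1 - h_1(2M_1 + M_2)/6 = -3/4, c_1 = M_1/2 = -11/2, d_1 = (M_2 - M_1)/(6h_1) = 17/4. So p'(3) = -3/4.

-0.7500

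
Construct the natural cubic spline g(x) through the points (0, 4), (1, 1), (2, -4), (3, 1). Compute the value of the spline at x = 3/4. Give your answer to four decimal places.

2.1438

Let m_i = g''(x_i). Step sizes h_i = 1, 1, 1; slopes of the chords Δ_i = (y_(i+1) - y_i)/h_i = -3, -5, 5.
  1·m_0 + 4·m_1 + 1·m_2 = 6(Δ_1 - Δ_0) = -12
  1·m_1 + 4·m_2 + 1·m_3 = 6(Δ_2 - Δ_1) = 60
Natural end conditions: m_0 = m_3 = 0.
Solving the tridiagonal system: m_0 = 0, m_1 = -36/5, m_2 = 84/5, m_3 = 0.
On [0, 1], g(x) = 4 - 9/5·x + 0·x² - 6/5·x³.
With x = 3/4: g(3/4) = 343/160.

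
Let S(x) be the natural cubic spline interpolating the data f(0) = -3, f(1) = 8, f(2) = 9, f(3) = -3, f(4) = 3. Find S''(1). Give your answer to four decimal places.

-8.5714

Let M_i = S''(x_i). Step sizes h_i = 1, 1, 1, 1; slopes of the chords Δ_i = (y_(i+1) - y_i)/h_i = 11, 1, -12, 6.
  1·M_0 + 4·M_1 + 1·M_2 = 6(Δ_1 - Δ_0) = -60
  1·M_1 + 4·M_2 + 1·M_3 = 6(Δ_2 - Δ_1) = -78
  1·M_2 + 4·M_3 + 1·M_4 = 6(Δ_3 - Δ_2) = 108
Natural end conditions: M_0 = M_4 = 0.
Solving the tridiagonal system: M_0 = 0, M_1 = -60/7, M_2 = -180/7, M_3 = 234/7, M_4 = 0.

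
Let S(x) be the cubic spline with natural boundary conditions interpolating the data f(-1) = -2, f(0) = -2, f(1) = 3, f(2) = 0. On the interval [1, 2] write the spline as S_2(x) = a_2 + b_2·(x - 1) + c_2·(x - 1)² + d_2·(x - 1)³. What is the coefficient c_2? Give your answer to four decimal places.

Write M_i for S''(x_i). With h_i = 1, 1, 1 and divided differences Δ_i = 0, 5, -3, the continuity of S' gives the tridiagonal system
  1·M_0 + 4·M_1 + 1·M_2 = 6(Δ_1 - Δ_0) = 30
  1·M_1 + 4·M_2 + 1·M_3 = 6(Δ_2 - Δ_1) = -48
Natural end conditions: M_0 = M_3 = 0.
Solving the tridiagonal system: M_0 = 0, M_1 = 56/5, M_2 = -74/5, M_3 = 0.
On [1, 2], with S_2(x) = a_2 + b_2·(x - 1) + c_2·(x - 1)² + d_2·(x - 1)³: c_2 = M_2/2 = -37/5, d_2 = (M_3 - M_2)/(6h_2) = 37/15, b_2 = Δ_2 - h_2(2M_2 + M_3)/6 = 29/15.

-7.4000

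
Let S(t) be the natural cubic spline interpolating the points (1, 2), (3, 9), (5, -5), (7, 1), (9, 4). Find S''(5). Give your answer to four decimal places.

Let σ_i = S''(x_i). Step sizes h_i = 2, 2, 2, 2; slopes of the chords Δ_i = (y_(i+1) - y_i)/h_i = 7/2, -7, 3, 3/2.
  2·σ_0 + 8·σ_1 + 2·σ_2 = 6(Δ_1 - Δ_0) = -63
  2·σ_1 + 8·σ_2 + 2·σ_3 = 6(Δ_2 - Δ_1) = 60
  2·σ_2 + 8·σ_3 + 2·σ_4 = 6(Δ_3 - Δ_2) = -9
Natural end conditions: σ_0 = σ_4 = 0.
Solving the tridiagonal system: σ_0 = 0, σ_1 = -597/56, σ_2 = 78/7, σ_3 = -219/56, σ_4 = 0.

11.1429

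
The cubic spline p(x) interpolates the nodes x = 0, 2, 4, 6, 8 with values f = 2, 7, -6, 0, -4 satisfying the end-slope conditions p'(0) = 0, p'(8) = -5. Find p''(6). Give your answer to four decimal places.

Write m_i for p''(x_i). With h_i = 2, 2, 2, 2 and divided differences Δ_i = 5/2, -13/2, 3, -2, the continuity of p' gives the tridiagonal system
  2·m_0 + 8·m_1 + 2·m_2 = 6(Δ_1 - Δ_0) = -54
  2·m_1 + 8·m_2 + 2·m_3 = 6(Δ_2 - Δ_1) = 57
  2·m_2 + 8·m_3 + 2·m_4 = 6(Δ_3 - Δ_2) = -30
Clamped end conditions give two more equations: 2h_0·m_0 + h_0·m_1 = 6(Δ_0 - p'(0)) = 15 and h_3·m_3 + 2h_3·m_4 = 6(p'(8) - Δ_3) = -18.
Hence m_0 = 275/28, m_1 = -85/7, m_2 = 47/4, m_3 = -89/14, m_4 = -37/28.

-6.3571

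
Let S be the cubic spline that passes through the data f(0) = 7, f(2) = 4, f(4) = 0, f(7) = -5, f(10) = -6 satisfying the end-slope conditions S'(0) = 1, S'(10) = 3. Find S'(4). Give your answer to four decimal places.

-1.7000

With M_i denoting the second derivative at x_i, h_i = 2, 2, 3, 3, and Δ_i = (y_(i+1) − y_i)/h_i = -3/2, -2, -5/3, -1/3:
  2·M_0 + 8·M_1 + 2·M_2 = 6(Δ_1 - Δ_0) = -3
  2·M_1 + 10·M_2 + 3·M_3 = 6(Δ_2 - Δ_1) = 2
  3·M_2 + 12·M_3 + 3·M_4 = 6(Δ_3 - Δ_2) = 8
Clamped end conditions give two more equations: 2h_0·M_0 + h_0·M_1 = 6(Δ_0 - S'(0)) = -15 and h_3·M_3 + 2h_3·M_4 = 6(S'(10) - Δ_3) = 20.
Hence M_0 = -81/20, M_1 = 3/5, M_2 = 3/20, M_3 = -7/30, M_4 = 69/20.
On [4, 7], S'(t) = b_2 + 2c_2·(t - 4) + 3d_2·(t - 4)² with b_2 = Δ_2 - h_2(2M_2 + M_3)/6 = -17/10, c_2 = M_2/2 = 3/40, d_2 = (M_3 - M_2)/(6h_2) = -23/1080. So S'(4) = -17/10.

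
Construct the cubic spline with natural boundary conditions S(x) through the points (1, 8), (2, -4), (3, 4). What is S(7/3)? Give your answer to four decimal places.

-3.1852

With M_i denoting the second derivative at x_i, h_i = 1, 1, and Δ_i = (y_(i+1) − y_i)/h_i = -12, 8:
  1·M_0 + 4·M_1 + 1·M_2 = 6(Δ_1 - Δ_0) = 120
Natural end conditions: M_0 = M_2 = 0.
Hence M_0 = 0, M_1 = 30, M_2 = 0.
On [2, 3], S(x) = -4 - 2·(x - 2) + 15·(x - 2)² - 5·(x - 2)³.
With (x - 2) = 1/3: S(7/3) = -86/27.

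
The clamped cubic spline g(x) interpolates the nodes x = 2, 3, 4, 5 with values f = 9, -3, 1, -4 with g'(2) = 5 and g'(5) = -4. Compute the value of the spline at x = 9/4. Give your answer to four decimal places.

Write m_i for g''(x_i). With h_i = 1, 1, 1 and divided differences Δ_i = -12, 4, -5, the continuity of g' gives the tridiagonal system
  1·m_0 + 4·m_1 + 1·m_2 = 6(Δ_1 - Δ_0) = 96
  1·m_1 + 4·m_2 + 1·m_3 = 6(Δ_2 - Δ_1) = -54
Clamped end conditions give two more equations: 2h_0·m_0 + h_0·m_1 = 6(Δ_0 - g'(2)) = -102 and h_2·m_2 + 2h_2·m_3 = 6(g'(5) - Δ_2) = 6.
Hence m_0 = -382/5, m_1 = 254/5, m_2 = -154/5, m_3 = 92/5.
On [2, 3], g(x) = 9 + 5·(x - 2) - 191/5·(x - 2)² + 106/5·(x - 2)³.
With (x - 2) = 1/4: g(9/4) = 1311/160.

8.1938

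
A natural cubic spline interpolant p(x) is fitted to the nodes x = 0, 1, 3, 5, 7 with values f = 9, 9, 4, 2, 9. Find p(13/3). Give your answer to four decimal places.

Write M_i for p''(x_i). With h_i = 1, 2, 2, 2 and divided differences Δ_i = 0, -5/2, -1, 7/2, the continuity of p' gives the tridiagonal system
  1·M_0 + 6·M_1 + 2·M_2 = 6(Δ_1 - Δ_0) = -15
  2·M_1 + 8·M_2 + 2·M_3 = 6(Δ_2 - Δ_1) = 9
  2·M_2 + 8·M_3 + 2·M_4 = 6(Δ_3 - Δ_2) = 27
Natural end conditions: M_0 = M_4 = 0.
Solving: M_0 = 0, M_1 = -117/41, M_2 = 87/82, M_3 = 255/82, M_4 = 0.
On [3, 5], p(x) = 4 - 225/82·(x - 3) + 87/164·(x - 3)² + 7/41·(x - 3)³.
With (x - 3) = 4/3: p(13/3) = 1870/1107.

1.6893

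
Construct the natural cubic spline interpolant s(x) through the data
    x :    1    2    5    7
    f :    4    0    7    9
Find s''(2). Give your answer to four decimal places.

5.6901

With M_i denoting the second derivative at x_i, h_i = 1, 3, 2, and Δ_i = (y_(i+1) − y_i)/h_i = -4, 7/3, 1:
  1·M_0 + 8·M_1 + 3·M_2 = 6(Δ_1 - Δ_0) = 38
  3·M_1 + 10·M_2 + 2·M_3 = 6(Δ_2 - Δ_1) = -8
Natural end conditions: M_0 = M_3 = 0.
Hence M_0 = 0, M_1 = 404/71, M_2 = -178/71, M_3 = 0.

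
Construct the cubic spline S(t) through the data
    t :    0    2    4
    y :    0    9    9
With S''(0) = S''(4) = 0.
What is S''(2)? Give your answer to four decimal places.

Put M_i = S'' at the i-th knot. Here h = (2, 2) and Δ = (9/2, 0), so the interior equations h_(i-1)·M_(i-1) + 2(h_(i-1)+h_i)·M_i + h_i·M_(i+1) = 6(Δ_i − Δ_(i-1)) read
  2·M_0 + 8·M_1 + 2·M_2 = 6(Δ_1 - Δ_0) = -27
Natural end conditions: M_0 = M_2 = 0.
Hence M_0 = 0, M_1 = -27/8, M_2 = 0.

-3.3750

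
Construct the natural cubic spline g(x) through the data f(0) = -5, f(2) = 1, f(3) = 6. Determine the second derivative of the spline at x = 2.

Let σ_i = g''(x_i). Step sizes h_i = 2, 1; slopes of the chords Δ_i = (y_(i+1) - y_i)/h_i = 3, 5.
  2·σ_0 + 6·σ_1 + 1·σ_2 = 6(Δ_1 - Δ_0) = 12
Natural end conditions: σ_0 = σ_2 = 0.
Solving the tridiagonal system: σ_0 = 0, σ_1 = 2, σ_2 = 0.

2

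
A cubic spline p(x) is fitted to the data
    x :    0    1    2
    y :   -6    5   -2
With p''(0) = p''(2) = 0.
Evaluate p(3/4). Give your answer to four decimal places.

Put m_i = p'' at the i-th knot. Here h = (1, 1) and Δ = (11, -7), so the interior equations h_(i-1)·m_(i-1) + 2(h_(i-1)+h_i)·m_i + h_i·m_(i+1) = 6(Δ_i − Δ_(i-1)) read
  1·m_0 + 4·m_1 + 1·m_2 = 6(Δ_1 - Δ_0) = -108
Natural end conditions: m_0 = m_2 = 0.
Solving the tridiagonal system: m_0 = 0, m_1 = -27, m_2 = 0.
On [0, 1], p(x) = -6 + 31/2·x + 0·x² - 9/2·x³.
With x = 3/4: p(3/4) = 477/128.

3.7266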